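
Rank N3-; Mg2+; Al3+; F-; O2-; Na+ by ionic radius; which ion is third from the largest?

F-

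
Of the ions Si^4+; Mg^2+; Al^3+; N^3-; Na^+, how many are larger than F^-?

Isoelectronic series (10 e⁻ each). Size is set by nuclear charge: more protons means a smaller ion. Si^4+ (Z=14), Al^3+ (Z=13), Mg^2+ (Z=12), Na^+ (Z=11), F^- (Z=9), N^3- (Z=7).
Overall: Si^4+ < Al^3+ < Mg^2+ < Na^+ < F^- < N^3-. F^- has 4 below it and 1 above. So 1 is larger.

1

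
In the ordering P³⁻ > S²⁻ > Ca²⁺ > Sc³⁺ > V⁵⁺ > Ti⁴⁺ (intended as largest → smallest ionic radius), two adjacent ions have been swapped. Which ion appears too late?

Ti⁴⁺

Scanning neighbour by neighbour, only V⁵⁺/Ti⁴⁺ violates a trend: V⁵⁺ and Ti⁴⁺ share 18 electrons; the higher nuclear charge on V (Z=23) contracts it more, so V⁵⁺ < Ti⁴⁺. That makes Ti⁴⁺ the one sitting a position late relative to where it belongs.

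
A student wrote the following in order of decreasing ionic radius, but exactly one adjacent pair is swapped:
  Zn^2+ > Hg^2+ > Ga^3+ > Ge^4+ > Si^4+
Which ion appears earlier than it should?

Zn^2+

Check each adjacent pair. Zn^2+ and Hg^2+ are reversed: Zn^2+ and Hg^2+ are in one column with the same charge; the lighter period-4 ion has 2 fewer shells and is smaller. No other neighbouring pair contradicts the periodic trends, so Zn^2+ is the ion listed too early.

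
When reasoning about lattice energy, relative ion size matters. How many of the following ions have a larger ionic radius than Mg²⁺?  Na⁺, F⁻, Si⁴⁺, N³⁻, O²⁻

4

Isoelectronic series (10 e⁻ each). Size is set by nuclear charge: more protons means a smaller ion. Si⁴⁺ (Z=14), Mg²⁺ (Z=12), Na⁺ (Z=11), F⁻ (Z=9), O²⁻ (Z=8), N³⁻ (Z=7).
Placing each against Mg²⁺: smaller — Si⁴⁺; larger — Na⁺, F⁻, O²⁻, N³⁻. So 4 are larger.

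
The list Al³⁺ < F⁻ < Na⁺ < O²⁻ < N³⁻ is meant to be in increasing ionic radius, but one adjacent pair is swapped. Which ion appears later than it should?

Compare adjacent ions: they are isoelectronic (10 e⁻) and Na has more protons than F (11 vs 9), making Na⁺ smaller — yet in this increasing list F⁻ sits before Na⁺. Nothing else is reversed, so Na⁺ should move one place to the left.

Na⁺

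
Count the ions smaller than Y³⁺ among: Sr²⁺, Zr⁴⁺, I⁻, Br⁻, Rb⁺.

Zr⁴⁺: 36 e⁻, Z=40, Y³⁺: 36 e⁻, Z=39, Sr²⁺: 36 e⁻, Z=38, Rb⁺: 36 e⁻, Z=37, Br⁻: 36 e⁻, Z=35, I⁻: 54 e⁻, Z=53. Zr⁴⁺ < Y³⁺ (isoelectronic, higher Z=40 is smaller); Y³⁺ < Sr²⁺ (isoelectronic, higher Z=39 is smaller); Sr²⁺ < Rb⁺ (isoelectronic, higher Z=38 is smaller); Rb⁺ < Br⁻ (isoelectronic, higher Z=37 is smaller); Br⁻ < I⁻ (same group, period 4 vs 5).
Relative to Y³⁺, the ions that are smaller are Zr⁴⁺. So 1 is smaller.

1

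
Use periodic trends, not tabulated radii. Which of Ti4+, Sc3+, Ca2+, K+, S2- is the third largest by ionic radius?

Ca2+

These species are isoelectronic with 18 electrons. The only difference is the number of protons: Ti4+ (Z=22), Sc3+ (Z=21), Ca2+ (Z=20), K+ (Z=19), S2- (Z=16). The strongest nuclear pull (Ti4+) gives the smallest ion.
So the order is Ti4+ < Sc3+ < Ca2+ < K+ < S2-; the 3rd-largest ion is Ca2+.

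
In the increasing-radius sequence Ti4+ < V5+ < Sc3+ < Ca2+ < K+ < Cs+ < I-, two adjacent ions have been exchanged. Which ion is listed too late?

The pair Ti4+, V5+ is the wrong way round — they are isoelectronic (18 e⁻) and V has more protons than Ti (23 vs 22), making V5+ smaller. All other adjacent pairs agree with periodic trends, so V5+ is the misplaced ion.

V5+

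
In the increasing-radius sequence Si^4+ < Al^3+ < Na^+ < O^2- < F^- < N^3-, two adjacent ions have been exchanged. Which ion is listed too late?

F^-

The pair O^2-, F^- is the wrong way round — F^- and O^2- share 10 electrons; the higher nuclear charge on F (Z=9) contracts it more, so F^- < O^2-. All other adjacent pairs agree with periodic trends, so F^- is the misplaced ion.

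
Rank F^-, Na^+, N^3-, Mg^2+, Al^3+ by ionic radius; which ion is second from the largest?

Isoelectronic series (10 e⁻ each). Size is set by nuclear charge: more protons means a smaller ion. Al^3+ (Z=13), Mg^2+ (Z=12), Na^+ (Z=11), F^- (Z=9), N^3- (Z=7).
Ordering: Al^3+ < Mg^2+ < Na^+ < F^- < N^3-. The second largest is F^-.

F^-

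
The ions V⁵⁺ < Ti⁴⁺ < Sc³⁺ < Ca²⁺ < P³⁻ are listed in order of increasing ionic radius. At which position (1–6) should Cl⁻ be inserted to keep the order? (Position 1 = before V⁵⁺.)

5

All of these have 18 electrons (isoelectronic). With the same electron cloud, the ion with the most protons pulls it in tightest. Nuclear charges: V⁵⁺ (Z=23), Ti⁴⁺ (Z=22), Sc³⁺ (Z=21), Ca²⁺ (Z=20), Cl⁻ (Z=17), P³⁻ (Z=15). Highest Z is smallest.
With Cl⁻ included the full order is V⁵⁺ < Ti⁴⁺ < Sc³⁺ < Ca²⁺ < Cl⁻ < P³⁻, so it takes position 5.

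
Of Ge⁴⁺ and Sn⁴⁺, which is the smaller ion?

Ge⁴⁺

All are in the same group with charge +4. Radius grows down the group as n (the outermost shell) increases.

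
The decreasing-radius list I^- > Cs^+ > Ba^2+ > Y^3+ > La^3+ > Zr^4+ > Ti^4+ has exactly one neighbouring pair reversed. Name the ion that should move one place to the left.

La^3+

Check each adjacent pair. Y^3+ and La^3+ are reversed: Y^3+ and La^3+ are in one column with the same charge; the lighter period-5 ion has one fewer shell and is smaller. No other neighbouring pair contradicts the periodic trends, so La^3+ is the ion listed too late.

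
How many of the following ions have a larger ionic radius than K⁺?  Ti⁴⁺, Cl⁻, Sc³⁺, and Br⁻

2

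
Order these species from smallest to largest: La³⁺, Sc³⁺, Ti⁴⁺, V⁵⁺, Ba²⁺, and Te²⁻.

Electron counts and nuclear charges: V⁵⁺ has 18 e⁻ (Z=23), Ti⁴⁺ has 18 e⁻ (Z=22), Sc³⁺ has 18 e⁻ (Z=21), La³⁺ has 54 e⁻ (Z=57), Ba²⁺ has 54 e⁻ (Z=56), Te²⁻ has 54 e⁻ (Z=52). V⁵⁺ < Ti⁴⁺ (isoelectronic, higher Z=23 is smaller); Ti⁴⁺ < Sc³⁺ (isoelectronic, higher Z=22 is smaller); Sc³⁺ < La³⁺ (same group, 2 shells fewer); La³⁺ < Ba²⁺ (both 54 e⁻, Z=57>56); Ba²⁺ < Te²⁻ (isoelectronic, higher Z=56 is smaller).

V⁵⁺ < Ti⁴⁺ < Sc³⁺ < La³⁺ < Ba²⁺ < Te²⁻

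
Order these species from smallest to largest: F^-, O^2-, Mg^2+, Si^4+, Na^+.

Each ion has 10 electrons. The ranking follows nuclear charge in reverse — greater Z gives a smaller radius. Si^4+ (Z=14), Mg^2+ (Z=12), Na^+ (Z=11), F^- (Z=9), O^2- (Z=8).

Si^4+ < Mg^2+ < Na^+ < F^- < O^2-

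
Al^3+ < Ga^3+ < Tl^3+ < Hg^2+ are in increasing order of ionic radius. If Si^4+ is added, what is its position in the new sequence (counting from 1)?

1

Electron counts and nuclear charges: Si^4+: 10 e⁻, Z=14, Al^3+: 10 e⁻, Z=13, Ga^3+: 28 e⁻, Z=31, Tl^3+: 78 e⁻, Z=81, Hg^2+: 78 e⁻, Z=80. Si^4+ < Al^3+ (isoelectronic, higher Z=14 is smaller); Al^3+ < Ga^3+ (same group, 1 shell fewer); Ga^3+ < Tl^3+ (same group, period 4 vs 6); Tl^3+ < Hg^2+ (isoelectronic, higher Z=81 is smaller).
Merged order: Si^4+ < Al^3+ < Ga^3+ < Tl^3+ < Hg^2+ — Si^4+ is number 1.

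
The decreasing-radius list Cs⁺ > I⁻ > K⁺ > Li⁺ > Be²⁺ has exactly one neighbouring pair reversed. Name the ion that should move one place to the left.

I⁻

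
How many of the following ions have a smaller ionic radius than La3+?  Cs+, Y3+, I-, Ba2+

Electron counts and nuclear charges: Y3+ has 36 e⁻ (Z=39), La3+ has 54 e⁻ (Z=57), Ba2+ has 54 e⁻ (Z=56), Cs+ has 54 e⁻ (Z=55), I- has 54 e⁻ (Z=53). Y3+ < La3+ (same group, 1 shell fewer); La3+ < Ba2+ (both 54 e⁻, Z=57>56); Ba2+ < Cs+ (both 54 e⁻, Z=56>55); Cs+ < I- (both 54 e⁻, Z=55>53).
Relative to La3+, the ions that are smaller are Y3+. Count: 1.

1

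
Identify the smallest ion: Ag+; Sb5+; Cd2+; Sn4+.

Isoelectronic series (46 e⁻ each). Size is set by nuclear charge: more protons means a smaller ion. Sb5+ (Z=51), Sn4+ (Z=50), Cd2+ (Z=48), Ag+ (Z=47).

Sb5+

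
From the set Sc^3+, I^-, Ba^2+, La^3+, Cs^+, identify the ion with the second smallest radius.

La^3+

First list Z and electron count for each: Sc^3+ has 18 e⁻ (Z=21), La^3+ has 54 e⁻ (Z=57), Ba^2+ has 54 e⁻ (Z=56), Cs^+ has 54 e⁻ (Z=55), I^- has 54 e⁻ (Z=53). Sc^3+ < La^3+ (same group, period 4 vs 6); La^3+ < Ba^2+ (isoelectronic, higher Z=57 is smaller); Ba^2+ < Cs^+ (both 54 e⁻, Z=56>55); Cs^+ < I^- (isoelectronic, higher Z=55 is smaller).
Ordering: Sc^3+ < La^3+ < Ba^2+ < Cs^+ < I^-. The second smallest is La^3+.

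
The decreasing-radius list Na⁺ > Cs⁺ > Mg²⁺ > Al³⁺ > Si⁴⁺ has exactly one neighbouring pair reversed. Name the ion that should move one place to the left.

Cs⁺

Scanning neighbour by neighbour, only Na⁺/Cs⁺ violates a trend: both in group 1 with the same charge; Na⁺ (period 3) has the smaller radius. That makes Cs⁺ the one sitting a position late relative to where it belongs.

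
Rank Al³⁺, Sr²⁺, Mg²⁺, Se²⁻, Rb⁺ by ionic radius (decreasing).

Se²⁻ > Rb⁺ > Sr²⁺ > Mg²⁺ > Al³⁺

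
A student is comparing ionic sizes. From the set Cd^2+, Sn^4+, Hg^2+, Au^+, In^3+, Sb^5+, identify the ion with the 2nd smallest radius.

Sn^4+

Sb^5+: 46 e⁻, Z=51, Sn^4+: 46 e⁻, Z=50, In^3+: 46 e⁻, Z=49, Cd^2+: 46 e⁻, Z=48, Hg^2+: 78 e⁻, Z=80, Au^+: 78 e⁻, Z=79. Sb^5+ < Sn^4+ (isoelectronic, higher Z=51 is smaller); Sn^4+ < In^3+ (both 46 e⁻, Z=50>49); In^3+ < Cd^2+ (both 46 e⁻, Z=49>48); Cd^2+ < Hg^2+ (same group, period 5 vs 6); Hg^2+ < Au^+ (both 78 e⁻, Z=80>79).
Ordering: Sb^5+ < Sn^4+ < In^3+ < Cd^2+ < Hg^2+ < Au^+. The 2nd smallest is Sn^4+.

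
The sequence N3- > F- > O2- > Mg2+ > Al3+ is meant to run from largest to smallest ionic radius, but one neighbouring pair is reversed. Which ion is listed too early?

F-

The pair F-, O2- is the wrong way round — they are isoelectronic (10 e⁻) and F has more protons than O (9 vs 8), making F- smaller. All other adjacent pairs agree with periodic trends, so F- is the misplaced ion.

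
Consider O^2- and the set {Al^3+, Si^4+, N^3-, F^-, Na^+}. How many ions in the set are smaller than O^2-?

4

Isoelectronic series (10 e⁻ each). Size is set by nuclear charge: more protons means a smaller ion. Si^4+ (Z=14), Al^3+ (Z=13), Na^+ (Z=11), F^- (Z=9), O^2- (Z=8), N^3- (Z=7).
Overall: Si^4+ < Al^3+ < Na^+ < F^- < O^2- < N^3-. O^2- has 4 below it and 1 above. Count: 4.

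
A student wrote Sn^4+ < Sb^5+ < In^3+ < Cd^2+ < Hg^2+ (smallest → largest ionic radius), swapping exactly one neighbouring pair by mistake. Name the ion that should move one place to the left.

Sb^5+

Scanning neighbour by neighbour, only Sn^4+/Sb^5+ violates a trend: Sb^5+ and Sn^4+ share 46 electrons; the higher nuclear charge on Sb (Z=51) contracts it more, so Sb^5+ < Sn^4+. That makes Sb^5+ the one sitting a position late relative to where it belongs.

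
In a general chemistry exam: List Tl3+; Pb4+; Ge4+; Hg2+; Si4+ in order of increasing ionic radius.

Si4+ < Ge4+ < Pb4+ < Tl3+ < Hg2+

Work out protons and electrons: Si4+ has 10 e⁻ (Z=14), Ge4+ has 28 e⁻ (Z=32), Pb4+ has 78 e⁻ (Z=82), Tl3+ has 78 e⁻ (Z=81), Hg2+ has 78 e⁻ (Z=80). Si4+ < Ge4+ (same group, period 3 vs 4); Ge4+ < Pb4+ (same group, 2 shells fewer); Pb4+ < Tl3+ (both 78 e⁻, Z=82>81); Tl3+ < Hg2+ (both 78 e⁻, Z=81>80).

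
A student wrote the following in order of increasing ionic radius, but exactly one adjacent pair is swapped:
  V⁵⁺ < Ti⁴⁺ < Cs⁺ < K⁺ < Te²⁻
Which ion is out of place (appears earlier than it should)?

Cs⁺

The pair Cs⁺, K⁺ is the wrong way round — both in group 1 with the same charge; K⁺ (period 4) has the smaller radius. All other adjacent pairs agree with periodic trends, so Cs⁺ is the misplaced ion.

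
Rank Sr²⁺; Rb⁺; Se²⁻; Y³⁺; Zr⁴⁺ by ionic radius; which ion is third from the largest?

Sr²⁺

Isoelectronic series (36 e⁻ each). Size is set by nuclear charge: more protons means a smaller ion. Zr⁴⁺ (Z=40), Y³⁺ (Z=39), Sr²⁺ (Z=38), Rb⁺ (Z=37), Se²⁻ (Z=34).
So the order is Zr⁴⁺ < Y³⁺ < Sr²⁺ < Rb⁺ < Se²⁻; the 3rd-largest ion is Sr²⁺.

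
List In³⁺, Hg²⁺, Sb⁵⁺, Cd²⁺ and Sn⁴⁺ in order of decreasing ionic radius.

Hg²⁺ > Cd²⁺ > In³⁺ > Sn⁴⁺ > Sb⁵⁺

Electron counts and nuclear charges: Sb⁵⁺: 46 e⁻, Z=51, Sn⁴⁺: 46 e⁻, Z=50, In³⁺: 46 e⁻, Z=49, Cd²⁺: 46 e⁻, Z=48, Hg²⁺: 78 e⁻, Z=80. Sb⁵⁺ < Sn⁴⁺ (isoelectronic, higher Z=51 is smaller); Sn⁴⁺ < In³⁺ (both 46 e⁻, Z=50>49); In³⁺ < Cd²⁺ (isoelectronic, higher Z=49 is smaller); Cd²⁺ < Hg²⁺ (same group, 1 shell fewer).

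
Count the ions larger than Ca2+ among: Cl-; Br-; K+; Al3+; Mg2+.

3

First list Z and electron count for each: Al3+: 10 e⁻, Z=13, Mg2+: 10 e⁻, Z=12, Ca2+: 18 e⁻, Z=20, K+: 18 e⁻, Z=19, Cl-: 18 e⁻, Z=17, Br-: 36 e⁻, Z=35. Al3+ < Mg2+ (both 10 e⁻, Z=13>12); Mg2+ < Ca2+ (same group, 1 shell fewer); Ca2+ < K+ (isoelectronic, higher Z=20 is smaller); K+ < Cl- (isoelectronic, higher Z=19 is smaller); Cl- < Br- (same group, period 3 vs 4).
Relative to Ca2+, the ions that are larger are K+, Cl-, Br-. That's 3.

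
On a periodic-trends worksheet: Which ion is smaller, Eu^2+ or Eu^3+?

Eu^3+

Same element, different charge: the more highly charged cation has fewer electrons and a greater effective nuclear charge per electron, making Eu^3+ the smallest.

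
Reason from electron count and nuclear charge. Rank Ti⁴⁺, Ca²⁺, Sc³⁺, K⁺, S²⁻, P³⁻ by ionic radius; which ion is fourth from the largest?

Ca²⁺

Each ion has 18 electrons. The ranking follows nuclear charge in reverse — greater Z gives a smaller radius. Ti⁴⁺ (Z=22), Sc³⁺ (Z=21), Ca²⁺ (Z=20), K⁺ (Z=19), S²⁻ (Z=16), P³⁻ (Z=15).
So the order is Ti⁴⁺ < Sc³⁺ < Ca²⁺ < K⁺ < S²⁻ < P³⁻; the 4th-largest ion is Ca²⁺.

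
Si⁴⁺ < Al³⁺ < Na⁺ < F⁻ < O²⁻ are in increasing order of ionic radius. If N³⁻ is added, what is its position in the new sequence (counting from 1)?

6

Isoelectronic series (10 e⁻ each). Size is set by nuclear charge: more protons means a smaller ion. Si⁴⁺ (Z=14), Al³⁺ (Z=13), Na⁺ (Z=11), F⁻ (Z=9), O²⁻ (Z=8), N³⁻ (Z=7).
Merged order: Si⁴⁺ < Al³⁺ < Na⁺ < F⁻ < O²⁻ < N³⁻ — N³⁻ is number 6.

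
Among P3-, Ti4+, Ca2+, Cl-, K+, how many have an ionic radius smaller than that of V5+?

0

These species are isoelectronic with 18 electrons. The only difference is the number of protons: V5+ (Z=23), Ti4+ (Z=22), Ca2+ (Z=20), K+ (Z=19), Cl- (Z=17), P3- (Z=15). The strongest nuclear pull (V5+) gives the smallest ion.
Relative to V5+, the ions that are smaller are none. Count: 0.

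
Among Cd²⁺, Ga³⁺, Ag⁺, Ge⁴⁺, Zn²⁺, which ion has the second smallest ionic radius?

Ga³⁺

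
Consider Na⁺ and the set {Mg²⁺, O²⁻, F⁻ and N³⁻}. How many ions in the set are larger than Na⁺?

3

These species are isoelectronic with 10 electrons. The only difference is the number of protons: Mg²⁺ (Z=12), Na⁺ (Z=11), F⁻ (Z=9), O²⁻ (Z=8), N³⁻ (Z=7). The strongest nuclear pull (Mg²⁺) gives the smallest ion.
Overall: Mg²⁺ < Na⁺ < F⁻ < O²⁻ < N³⁻. Na⁺ has 1 below it and 3 above. So 3 are larger.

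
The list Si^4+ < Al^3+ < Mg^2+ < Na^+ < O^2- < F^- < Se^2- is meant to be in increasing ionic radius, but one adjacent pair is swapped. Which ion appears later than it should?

The pair O^2-, F^- is the wrong way round — they are isoelectronic (10 e⁻) and F has more protons than O (9 vs 8), making F^- smaller. All other adjacent pairs agree with periodic trends, so F^- is the misplaced ion.

F^-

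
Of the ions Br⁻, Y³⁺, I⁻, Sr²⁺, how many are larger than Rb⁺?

Y³⁺ (Z=39, 36 e⁻), Sr²⁺ (Z=38, 36 e⁻), Rb⁺ (Z=37, 36 e⁻), Br⁻ (Z=35, 36 e⁻), I⁻ (Z=53, 54 e⁻). Y³⁺ < Sr²⁺ (both 36 e⁻, Z=39>38); Sr²⁺ < Rb⁺ (isoelectronic, higher Z=38 is smaller); Rb⁺ < Br⁻ (both 36 e⁻, Z=37>35); Br⁻ < I⁻ (same group, 1 shell fewer).
Relative to Rb⁺, the ions that are larger are Br⁻, I⁻. Count: 2.

2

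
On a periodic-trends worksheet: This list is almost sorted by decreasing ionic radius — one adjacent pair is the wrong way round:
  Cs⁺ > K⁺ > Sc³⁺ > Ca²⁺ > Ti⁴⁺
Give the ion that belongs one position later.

Sc³⁺

The pair Sc³⁺, Ca²⁺ is the wrong way round — they are isoelectronic (18 e⁻) and Sc has more protons than Ca (21 vs 20), making Sc³⁺ smaller. All other adjacent pairs agree with periodic trends, so Sc³⁺ is the misplaced ion.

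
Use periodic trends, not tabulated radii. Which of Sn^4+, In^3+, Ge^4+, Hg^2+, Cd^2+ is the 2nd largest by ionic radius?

Cd^2+

Tabulating Z and e⁻: Ge^4+: 28 e⁻, Z=32, Sn^4+: 46 e⁻, Z=50, In^3+: 46 e⁻, Z=49, Cd^2+: 46 e⁻, Z=48, Hg^2+: 78 e⁻, Z=80. Ge^4+ < Sn^4+ (same group, 1 shell fewer); Sn^4+ < In^3+ (both 46 e⁻, Z=50>49); In^3+ < Cd^2+ (both 46 e⁻, Z=49>48); Cd^2+ < Hg^2+ (same group, period 5 vs 6).
That gives Ge^4+ < Sn^4+ < In^3+ < Cd^2+ < Hg^2+. From the largest end, number 2 is Cd^2+.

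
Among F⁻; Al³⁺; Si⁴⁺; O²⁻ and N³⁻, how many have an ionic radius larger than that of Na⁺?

All of these have 10 electrons (isoelectronic). With the same electron cloud, the ion with the most protons pulls it in tightest. Nuclear charges: Si⁴⁺ (Z=14), Al³⁺ (Z=13), Na⁺ (Z=11), F⁻ (Z=9), O²⁻ (Z=8), N³⁻ (Z=7). Highest Z is smallest.
Overall: Si⁴⁺ < Al³⁺ < Na⁺ < F⁻ < O²⁻ < N³⁻. Na⁺ has 2 below it and 3 above. Count: 3.

3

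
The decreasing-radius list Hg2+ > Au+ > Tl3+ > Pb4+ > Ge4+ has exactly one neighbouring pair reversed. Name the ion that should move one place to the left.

Au+

Check each adjacent pair. Hg2+ and Au+ are reversed: they are isoelectronic (78 e⁻) and Hg has more protons than Au (80 vs 79), making Hg2+ smaller. No other neighbouring pair contradicts the periodic trends, so Au+ is the ion listed too late.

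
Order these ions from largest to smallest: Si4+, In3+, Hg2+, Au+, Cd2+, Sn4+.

Au+ > Hg2+ > Cd2+ > In3+ > Sn4+ > Si4+

Work out protons and electrons: Si4+ (Z=14, 10 e⁻), Sn4+ (Z=50, 46 e⁻), In3+ (Z=49, 46 e⁻), Cd2+ (Z=48, 46 e⁻), Hg2+ (Z=80, 78 e⁻), Au+ (Z=79, 78 e⁻). Si4+ < Sn4+ (same group, 2 shells fewer); Sn4+ < In3+ (both 46 e⁻, Z=50>49); In3+ < Cd2+ (isoelectronic, higher Z=49 is smaller); Cd2+ < Hg2+ (same group, 1 shell fewer); Hg2+ < Au+ (isoelectronic, higher Z=80 is smaller).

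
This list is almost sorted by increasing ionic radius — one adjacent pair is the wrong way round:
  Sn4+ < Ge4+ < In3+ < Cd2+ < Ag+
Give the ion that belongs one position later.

Scanning neighbour by neighbour, only Sn4+/Ge4+ violates a trend: same group and charge — period 4 sits above period 5, so Ge4+ is smaller. That makes Sn4+ the one sitting a position early relative to where it belongs.

Sn4+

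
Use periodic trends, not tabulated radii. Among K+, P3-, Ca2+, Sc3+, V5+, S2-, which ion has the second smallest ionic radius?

Isoelectronic series (18 e⁻ each). Size is set by nuclear charge: more protons means a smaller ion. V5+ (Z=23), Sc3+ (Z=21), Ca2+ (Z=20), K+ (Z=19), S2- (Z=16), P3- (Z=15).
So the order is V5+ < Sc3+ < Ca2+ < K+ < S2- < P3-; the 2nd-smallest ion is Sc3+.

Sc3+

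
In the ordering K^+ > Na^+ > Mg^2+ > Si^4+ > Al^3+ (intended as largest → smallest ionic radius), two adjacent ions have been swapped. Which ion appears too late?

Scanning neighbour by neighbour, only Si^4+/Al^3+ violates a trend: Si^4+ and Al^3+ share 10 electrons; the higher nuclear charge on Si (Z=14) contracts it more, so Si^4+ < Al^3+. That makes Al^3+ the one sitting a position late relative to where it belongs.

Al^3+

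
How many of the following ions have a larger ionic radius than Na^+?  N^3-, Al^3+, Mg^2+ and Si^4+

All of these have 10 electrons (isoelectronic). With the same electron cloud, the ion with the most protons pulls it in tightest. Nuclear charges: Si^4+ (Z=14), Al^3+ (Z=13), Mg^2+ (Z=12), Na^+ (Z=11), N^3- (Z=7). Highest Z is smallest.
Placing each against Na^+: smaller — Si^4+, Al^3+, Mg^2+; larger — N^3-. So 1 is larger.

1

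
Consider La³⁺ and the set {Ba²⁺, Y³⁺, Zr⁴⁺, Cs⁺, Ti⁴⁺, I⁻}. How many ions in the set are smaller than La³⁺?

3

Ti⁴⁺ (Z=22, 18 e⁻), Zr⁴⁺ (Z=40, 36 e⁻), Y³⁺ (Z=39, 36 e⁻), La³⁺ (Z=57, 54 e⁻), Ba²⁺ (Z=56, 54 e⁻), Cs⁺ (Z=55, 54 e⁻), I⁻ (Z=53, 54 e⁻). Ti⁴⁺ < Zr⁴⁺ (same group, 1 shell fewer); Zr⁴⁺ < Y³⁺ (isoelectronic, higher Z=40 is smaller); Y³⁺ < La³⁺ (same group, period 5 vs 6); La³⁺ < Ba²⁺ (both 54 e⁻, Z=57>56); Ba²⁺ < Cs⁺ (both 54 e⁻, Z=56>55); Cs⁺ < I⁻ (both 54 e⁻, Z=55>53).
Ordering all of them (including La³⁺) by radius gives Ti⁴⁺ < Zr⁴⁺ < Y³⁺ < La³⁺ < Ba²⁺ < Cs⁺ < I⁻. Count: 3.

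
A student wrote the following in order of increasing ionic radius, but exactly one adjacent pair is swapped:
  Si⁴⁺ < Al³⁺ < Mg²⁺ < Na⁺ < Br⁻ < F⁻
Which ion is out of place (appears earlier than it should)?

Br⁻

Scanning neighbour by neighbour, only Br⁻/F⁻ violates a trend: F⁻ and Br⁻ are in one column with the same charge; the lighter period-2 ion has 2 fewer shells and is smaller. That makes Br⁻ the one sitting a position early relative to where it belongs.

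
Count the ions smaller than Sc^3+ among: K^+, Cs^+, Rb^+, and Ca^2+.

Sc^3+ (Z=21, 18 e⁻), Ca^2+ (Z=20, 18 e⁻), K^+ (Z=19, 18 e⁻), Rb^+ (Z=37, 36 e⁻), Cs^+ (Z=55, 54 e⁻). Sc^3+ < Ca^2+ (isoelectronic, higher Z=21 is smaller); Ca^2+ < K^+ (isoelectronic, higher Z=20 is smaller); K^+ < Rb^+ (same group, 1 shell fewer); Rb^+ < Cs^+ (same group, 1 shell fewer).
Placing each against Sc^3+: smaller — none; larger — Ca^2+, K^+, Rb^+, Cs^+. That's 0.

0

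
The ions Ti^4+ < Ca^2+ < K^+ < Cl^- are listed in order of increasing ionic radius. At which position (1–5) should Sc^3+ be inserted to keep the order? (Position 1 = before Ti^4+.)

2

These species are isoelectronic with 18 electrons. The only difference is the number of protons: Ti^4+ (Z=22), Sc^3+ (Z=21), Ca^2+ (Z=20), K^+ (Z=19), Cl^- (Z=17). The strongest nuclear pull (Ti^4+) gives the smallest ion.
Putting Sc^3+ in gives Ti^4+ < Sc^3+ < Ca^2+ < K^+ < Cl^-; it lands at slot 2.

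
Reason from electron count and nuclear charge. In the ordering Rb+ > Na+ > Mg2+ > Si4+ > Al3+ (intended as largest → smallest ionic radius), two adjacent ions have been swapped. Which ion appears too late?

Al3+

Scanning neighbour by neighbour, only Si4+/Al3+ violates a trend: they are isoelectronic (10 e⁻) and Si has more protons than Al (14 vs 13), making Si4+ smaller. That makes Al3+ the one sitting a position late relative to where it belongs.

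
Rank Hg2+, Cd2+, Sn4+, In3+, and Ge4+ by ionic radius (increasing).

Ge4+ < Sn4+ < In3+ < Cd2+ < Hg2+

Electron counts and nuclear charges: Ge4+: 28 e⁻, Z=32, Sn4+: 46 e⁻, Z=50, In3+: 46 e⁻, Z=49, Cd2+: 46 e⁻, Z=48, Hg2+: 78 e⁻, Z=80. Ge4+ < Sn4+ (same group, 1 shell fewer); Sn4+ < In3+ (isoelectronic, higher Z=50 is smaller); In3+ < Cd2+ (isoelectronic, higher Z=49 is smaller); Cd2+ < Hg2+ (same group, 1 shell fewer).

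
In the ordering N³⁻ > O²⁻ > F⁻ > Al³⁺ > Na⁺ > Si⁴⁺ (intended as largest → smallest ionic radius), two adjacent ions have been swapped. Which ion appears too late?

Check each adjacent pair. Al³⁺ and Na⁺ are reversed: Al³⁺ and Na⁺ share 10 electrons; the higher nuclear charge on Al (Z=13) contracts it more, so Al³⁺ < Na⁺. No other neighbouring pair contradicts the periodic trends, so Na⁺ is the ion listed too late.

Na⁺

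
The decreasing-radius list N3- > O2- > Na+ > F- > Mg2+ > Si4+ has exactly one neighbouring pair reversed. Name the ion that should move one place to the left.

Compare adjacent ions: they are isoelectronic (10 e⁻) and Na has more protons than F (11 vs 9), making Na+ smaller — yet in this decreasing list Na+ sits before F-. Nothing else is reversed, so F- should move one place to the left.

F-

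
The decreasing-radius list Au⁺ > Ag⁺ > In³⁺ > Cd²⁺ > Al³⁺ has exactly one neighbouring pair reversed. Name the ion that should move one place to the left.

Compare adjacent ions: both have 46 electrons but Z(In)=49 > Z(Cd)=48, so In³⁺ should be the smaller of the two — yet in this decreasing list In³⁺ sits before Cd²⁺. Nothing else is reversed, so Cd²⁺ should move one place to the left.

Cd²⁺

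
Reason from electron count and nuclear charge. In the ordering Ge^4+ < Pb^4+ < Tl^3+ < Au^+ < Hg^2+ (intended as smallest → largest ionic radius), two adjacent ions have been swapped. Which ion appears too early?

Compare adjacent ions: Hg^2+ and Au^+ share 78 electrons; the higher nuclear charge on Hg (Z=80) contracts it more, so Hg^2+ < Au^+ — yet in this increasing list Au^+ sits before Hg^2+. Nothing else is reversed, so Au^+ should move one place to the right.

Au^+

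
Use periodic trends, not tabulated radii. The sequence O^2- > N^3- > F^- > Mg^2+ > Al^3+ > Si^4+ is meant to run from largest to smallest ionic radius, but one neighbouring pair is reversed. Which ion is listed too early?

O^2-

Scanning neighbour by neighbour, only O^2-/N^3- violates a trend: both have 10 electrons but Z(O)=8 > Z(N)=7, so O^2- should be the smaller of the two. That makes O^2- the one sitting a position early relative to where it belongs.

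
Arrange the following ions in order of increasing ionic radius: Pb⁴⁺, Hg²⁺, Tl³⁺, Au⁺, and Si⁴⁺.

Electron counts and nuclear charges: Si⁴⁺: 10 e⁻, Z=14, Pb⁴⁺: 78 e⁻, Z=82, Tl³⁺: 78 e⁻, Z=81, Hg²⁺: 78 e⁻, Z=80, Au⁺: 78 e⁻, Z=79. Si⁴⁺ < Pb⁴⁺ (same group, 3 shells fewer); Pb⁴⁺ < Tl³⁺ (both 78 e⁻, Z=82>81); Tl³⁺ < Hg²⁺ (isoelectronic, higher Z=81 is smaller); Hg²⁺ < Au⁺ (isoelectronic, higher Z=80 is smaller).

Si⁴⁺ < Pb⁴⁺ < Tl³⁺ < Hg²⁺ < Au⁺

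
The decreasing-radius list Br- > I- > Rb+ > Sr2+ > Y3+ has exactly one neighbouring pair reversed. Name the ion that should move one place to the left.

I-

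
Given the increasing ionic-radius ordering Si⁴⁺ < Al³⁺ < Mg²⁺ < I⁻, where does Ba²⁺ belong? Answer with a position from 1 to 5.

Electron counts and nuclear charges: Si⁴⁺ (Z=14, 10 e⁻), Al³⁺ (Z=13, 10 e⁻), Mg²⁺ (Z=12, 10 e⁻), Ba²⁺ (Z=56, 54 e⁻), I⁻ (Z=53, 54 e⁻). Si⁴⁺ < Al³⁺ (both 10 e⁻, Z=14>13); Al³⁺ < Mg²⁺ (isoelectronic, higher Z=13 is smaller); Mg²⁺ < Ba²⁺ (same group, period 3 vs 6); Ba²⁺ < I⁻ (isoelectronic, higher Z=56 is smaller).
The complete sequence is Si⁴⁺ < Al³⁺ < Mg²⁺ < Ba²⁺ < I⁻. Ba²⁺ sits at position 4.

4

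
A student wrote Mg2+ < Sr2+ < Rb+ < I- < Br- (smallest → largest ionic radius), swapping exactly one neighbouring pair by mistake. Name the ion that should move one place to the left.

Br-

The pair I-, Br- is the wrong way round — same group and charge — period 4 sits above period 5, so Br- is smaller. All other adjacent pairs agree with periodic trends, so Br- is the misplaced ion.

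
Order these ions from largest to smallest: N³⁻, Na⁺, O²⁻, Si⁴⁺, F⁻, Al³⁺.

Each ion has 10 electrons. The ranking follows nuclear charge in reverse — greater Z gives a smaller radius. Si⁴⁺ (Z=14), Al³⁺ (Z=13), Na⁺ (Z=11), F⁻ (Z=9), O²⁻ (Z=8), N³⁻ (Z=7).

N³⁻ > O²⁻ > F⁻ > Na⁺ > Al³⁺ > Si⁴⁺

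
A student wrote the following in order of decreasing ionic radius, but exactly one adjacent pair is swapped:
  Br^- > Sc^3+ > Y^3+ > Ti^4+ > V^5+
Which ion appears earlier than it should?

Scanning neighbour by neighbour, only Sc^3+/Y^3+ violates a trend: Sc^3+ and Y^3+ are in one column with the same charge; the lighter period-4 ion has one fewer shell and is smaller. That makes Sc^3+ the one sitting a position early relative to where it belongs.

Sc^3+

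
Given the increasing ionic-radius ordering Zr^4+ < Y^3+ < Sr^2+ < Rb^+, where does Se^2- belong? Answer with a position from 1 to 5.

Each ion has 36 electrons. The ranking follows nuclear charge in reverse — greater Z gives a smaller radius. Zr^4+ (Z=40), Y^3+ (Z=39), Sr^2+ (Z=38), Rb^+ (Z=37), Se^2- (Z=34).
Merged order: Zr^4+ < Y^3+ < Sr^2+ < Rb^+ < Se^2- — Se^2- is number 5.

5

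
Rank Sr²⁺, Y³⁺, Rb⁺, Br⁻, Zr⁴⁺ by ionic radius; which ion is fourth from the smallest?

Rb⁺

All of these have 36 electrons (isoelectronic). With the same electron cloud, the ion with the most protons pulls it in tightest. Nuclear charges: Zr⁴⁺ (Z=40), Y³⁺ (Z=39), Sr²⁺ (Z=38), Rb⁺ (Z=37), Br⁻ (Z=35). Highest Z is smallest.
So the order is Zr⁴⁺ < Y³⁺ < Sr²⁺ < Rb⁺ < Br⁻; the 4th-smallest ion is Rb⁺.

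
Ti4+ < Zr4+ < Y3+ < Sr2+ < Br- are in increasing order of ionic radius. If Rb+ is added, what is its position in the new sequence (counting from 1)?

5

First list Z and electron count for each: Ti4+ (Z=22, 18 e⁻), Zr4+ (Z=40, 36 e⁻), Y3+ (Z=39, 36 e⁻), Sr2+ (Z=38, 36 e⁻), Rb+ (Z=37, 36 e⁻), Br- (Z=35, 36 e⁻). Ti4+ < Zr4+ (same group, 1 shell fewer); Zr4+ < Y3+ (both 36 e⁻, Z=40>39); Y3+ < Sr2+ (isoelectronic, higher Z=39 is smaller); Sr2+ < Rb+ (both 36 e⁻, Z=38>37); Rb+ < Br- (both 36 e⁻, Z=37>35).
With Rb+ included the full order is Ti4+ < Zr4+ < Y3+ < Sr2+ < Rb+ < Br-, so it takes position 5.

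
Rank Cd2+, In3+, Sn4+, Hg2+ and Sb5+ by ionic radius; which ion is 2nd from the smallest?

Sn4+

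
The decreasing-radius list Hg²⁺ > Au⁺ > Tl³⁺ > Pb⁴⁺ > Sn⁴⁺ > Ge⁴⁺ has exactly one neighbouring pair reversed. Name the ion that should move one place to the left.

The pair Hg²⁺, Au⁺ is the wrong way round — Hg²⁺ and Au⁺ share 78 electrons; the higher nuclear charge on Hg (Z=80) contracts it more, so Hg²⁺ < Au⁺. All other adjacent pairs agree with periodic trends, so Au⁺ is the misplaced ion.

Au⁺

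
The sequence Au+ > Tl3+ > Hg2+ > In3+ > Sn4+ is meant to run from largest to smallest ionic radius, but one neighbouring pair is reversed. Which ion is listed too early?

Scanning neighbour by neighbour, only Tl3+/Hg2+ violates a trend: Tl3+ and Hg2+ share 78 electrons; the higher nuclear charge on Tl (Z=81) contracts it more, so Tl3+ < Hg2+. That makes Tl3+ the one sitting a position early relative to where it belongs.

Tl3+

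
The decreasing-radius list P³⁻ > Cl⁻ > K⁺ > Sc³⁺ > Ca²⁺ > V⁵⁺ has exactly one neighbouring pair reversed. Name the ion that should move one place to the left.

Scanning neighbour by neighbour, only Sc³⁺/Ca²⁺ violates a trend: both have 18 electrons but Z(Sc)=21 > Z(Ca)=20, so Sc³⁺ should be the smaller of the two. That makes Ca²⁺ the one sitting a position late relative to where it belongs.

Ca²⁺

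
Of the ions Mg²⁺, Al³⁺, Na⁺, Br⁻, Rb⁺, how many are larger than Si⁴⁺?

First list Z and electron count for each: Si⁴⁺ has 10 e⁻ (Z=14), Al³⁺ has 10 e⁻ (Z=13), Mg²⁺ has 10 e⁻ (Z=12), Na⁺ has 10 e⁻ (Z=11), Rb⁺ has 36 e⁻ (Z=37), Br⁻ has 36 e⁻ (Z=35). Si⁴⁺ < Al³⁺ (isoelectronic, higher Z=14 is smaller); Al³⁺ < Mg²⁺ (isoelectronic, higher Z=13 is smaller); Mg²⁺ < Na⁺ (both 10 e⁻, Z=12>11); Na⁺ < Rb⁺ (same group, period 3 vs 5); Rb⁺ < Br⁻ (isoelectronic, higher Z=37 is smaller).
Relative to Si⁴⁺, the ions that are larger are Al³⁺, Mg²⁺, Na⁺, Rb⁺, Br⁻. That's 5.

5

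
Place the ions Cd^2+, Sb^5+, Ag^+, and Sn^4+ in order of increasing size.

All of these have 46 electrons (isoelectronic). With the same electron cloud, the ion with the most protons pulls it in tightest. Nuclear charges: Sb^5+ (Z=51), Sn^4+ (Z=50), Cd^2+ (Z=48), Ag^+ (Z=47). Highest Z is smallest.

Sb^5+ < Sn^4+ < Cd^2+ < Ag^+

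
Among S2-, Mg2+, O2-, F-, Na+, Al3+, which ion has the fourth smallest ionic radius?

F-

Electron counts and nuclear charges: Al3+: 10 e⁻, Z=13, Mg2+: 10 e⁻, Z=12, Na+: 10 e⁻, Z=11, F-: 10 e⁻, Z=9, O2-: 10 e⁻, Z=8, S2-: 18 e⁻, Z=16. Al3+ < Mg2+ (isoelectronic, higher Z=13 is smaller); Mg2+ < Na+ (isoelectronic, higher Z=12 is smaller); Na+ < F- (both 10 e⁻, Z=11>9); F- < O2- (both 10 e⁻, Z=9>8); O2- < S2- (same group, 1 shell fewer).
That gives Al3+ < Mg2+ < Na+ < F- < O2- < S2-. From the smallest end, number 4 is F-.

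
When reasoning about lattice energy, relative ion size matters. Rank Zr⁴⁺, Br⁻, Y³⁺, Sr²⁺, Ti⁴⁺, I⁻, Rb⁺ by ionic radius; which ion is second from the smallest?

Zr⁴⁺

Electron counts and nuclear charges: Ti⁴⁺ has 18 e⁻ (Z=22), Zr⁴⁺ has 36 e⁻ (Z=40), Y³⁺ has 36 e⁻ (Z=39), Sr²⁺ has 36 e⁻ (Z=38), Rb⁺ has 36 e⁻ (Z=37), Br⁻ has 36 e⁻ (Z=35), I⁻ has 54 e⁻ (Z=53). Ti⁴⁺ < Zr⁴⁺ (same group, 1 shell fewer); Zr⁴⁺ < Y³⁺ (isoelectronic, higher Z=40 is smaller); Y³⁺ < Sr²⁺ (both 36 e⁻, Z=39>38); Sr²⁺ < Rb⁺ (both 36 e⁻, Z=38>37); Rb⁺ < Br⁻ (isoelectronic, higher Z=37 is smaller); Br⁻ < I⁻ (same group, period 4 vs 5).
So the order is Ti⁴⁺ < Zr⁴⁺ < Y³⁺ < Sr²⁺ < Rb⁺ < Br⁻ < I⁻; the 2nd-smallest ion is Zr⁴⁺.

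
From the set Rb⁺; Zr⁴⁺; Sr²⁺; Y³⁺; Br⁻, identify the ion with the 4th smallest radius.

These species are isoelectronic with 36 electrons. The only difference is the number of protons: Zr⁴⁺ (Z=40), Y³⁺ (Z=39), Sr²⁺ (Z=38), Rb⁺ (Z=37), Br⁻ (Z=35). The strongest nuclear pull (Zr⁴⁺) gives the smallest ion.
Full ascending order: Zr⁴⁺ < Y³⁺ < Sr²⁺ < Rb⁺ < Br⁻. Counting from the smallest, position 4 is Rb⁺.

Rb⁺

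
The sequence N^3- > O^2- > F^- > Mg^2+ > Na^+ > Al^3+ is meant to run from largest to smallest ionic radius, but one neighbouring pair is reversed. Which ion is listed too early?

Mg^2+

The pair Mg^2+, Na^+ is the wrong way round — both have 10 electrons but Z(Mg)=12 > Z(Na)=11, so Mg^2+ should be the smaller of the two. All other adjacent pairs agree with periodic trends, so Mg^2+ is the misplaced ion.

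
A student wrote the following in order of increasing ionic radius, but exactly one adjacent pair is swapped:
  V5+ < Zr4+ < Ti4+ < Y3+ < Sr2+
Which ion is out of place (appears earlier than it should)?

Zr4+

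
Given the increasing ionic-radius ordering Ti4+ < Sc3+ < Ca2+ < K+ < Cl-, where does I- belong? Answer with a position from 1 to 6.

6

First list Z and electron count for each: Ti4+: 18 e⁻, Z=22, Sc3+: 18 e⁻, Z=21, Ca2+: 18 e⁻, Z=20, K+: 18 e⁻, Z=19, Cl-: 18 e⁻, Z=17, I-: 54 e⁻, Z=53. Ti4+ < Sc3+ (isoelectronic, higher Z=22 is smaller); Sc3+ < Ca2+ (isoelectronic, higher Z=21 is smaller); Ca2+ < K+ (isoelectronic, higher Z=20 is smaller); K+ < Cl- (isoelectronic, higher Z=19 is smaller); Cl- < I- (same group, 2 shells fewer).
Putting I- in gives Ti4+ < Sc3+ < Ca2+ < K+ < Cl- < I-; it lands at slot 6.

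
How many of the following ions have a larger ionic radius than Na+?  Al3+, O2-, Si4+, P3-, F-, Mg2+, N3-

Work out protons and electrons: Si4+ (Z=14, 10 e⁻), Al3+ (Z=13, 10 e⁻), Mg2+ (Z=12, 10 e⁻), Na+ (Z=11, 10 e⁻), F- (Z=9, 10 e⁻), O2- (Z=8, 10 e⁻), N3- (Z=7, 10 e⁻), P3- (Z=15, 18 e⁻). Si4+ < Al3+ (both 10 e⁻, Z=14>13); Al3+ < Mg2+ (isoelectronic, higher Z=13 is smaller); Mg2+ < Na+ (isoelectronic, higher Z=12 is smaller); Na+ < F- (isoelectronic, higher Z=11 is smaller); F- < O2- (both 10 e⁻, Z=9>8); O2- < N3- (both 10 e⁻, Z=8>7); N3- < P3- (same group, period 2 vs 3).
Overall: Si4+ < Al3+ < Mg2+ < Na+ < F- < O2- < N3- < P3-. Na+ has 3 below it and 4 above. Count: 4.

4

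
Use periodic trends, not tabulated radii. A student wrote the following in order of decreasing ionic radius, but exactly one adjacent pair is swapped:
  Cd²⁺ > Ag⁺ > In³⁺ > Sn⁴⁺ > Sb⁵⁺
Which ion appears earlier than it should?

The pair Cd²⁺, Ag⁺ is the wrong way round — Cd²⁺ and Ag⁺ share 46 electrons; the higher nuclear charge on Cd (Z=48) contracts it more, so Cd²⁺ < Ag⁺. All other adjacent pairs agree with periodic trends, so Cd²⁺ is the misplaced ion.

Cd²⁺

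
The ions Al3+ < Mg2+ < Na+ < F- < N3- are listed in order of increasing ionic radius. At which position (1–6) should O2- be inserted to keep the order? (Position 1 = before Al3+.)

5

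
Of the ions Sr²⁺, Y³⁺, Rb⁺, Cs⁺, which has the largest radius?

Cs⁺

First list Z and electron count for each: Y³⁺ has 36 e⁻ (Z=39), Sr²⁺ has 36 e⁻ (Z=38), Rb⁺ has 36 e⁻ (Z=37), Cs⁺ has 54 e⁻ (Z=55). Y³⁺ < Sr²⁺ (isoelectronic, higher Z=39 is smaller); Sr²⁺ < Rb⁺ (both 36 e⁻, Z=38>37); Rb⁺ < Cs⁺ (same group, period 5 vs 6).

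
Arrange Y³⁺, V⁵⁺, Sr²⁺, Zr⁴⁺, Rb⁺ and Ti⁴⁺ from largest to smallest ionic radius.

Rb⁺ > Sr²⁺ > Y³⁺ > Zr⁴⁺ > Ti⁴⁺ > V⁵⁺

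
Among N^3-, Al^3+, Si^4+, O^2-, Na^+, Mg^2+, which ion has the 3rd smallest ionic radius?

Mg^2+

Each ion has 10 electrons. The ranking follows nuclear charge in reverse — greater Z gives a smaller radius. Si^4+ (Z=14), Al^3+ (Z=13), Mg^2+ (Z=12), Na^+ (Z=11), O^2- (Z=8), N^3- (Z=7).
So the order is Si^4+ < Al^3+ < Mg^2+ < Na^+ < O^2- < N^3-; the 3rd-smallest ion is Mg^2+.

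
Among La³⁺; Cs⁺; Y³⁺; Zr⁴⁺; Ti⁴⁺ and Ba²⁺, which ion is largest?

First list Z and electron count for each: Ti⁴⁺ (Z=22, 18 e⁻), Zr⁴⁺ (Z=40, 36 e⁻), Y³⁺ (Z=39, 36 e⁻), La³⁺ (Z=57, 54 e⁻), Ba²⁺ (Z=56, 54 e⁻), Cs⁺ (Z=55, 54 e⁻). Ti⁴⁺ < Zr⁴⁺ (same group, period 4 vs 5); Zr⁴⁺ < Y³⁺ (both 36 e⁻, Z=40>39); Y³⁺ < La³⁺ (same group, period 5 vs 6); La³⁺ < Ba²⁺ (both 54 e⁻, Z=57>56); Ba²⁺ < Cs⁺ (isoelectronic, higher Z=56 is smaller).

Cs⁺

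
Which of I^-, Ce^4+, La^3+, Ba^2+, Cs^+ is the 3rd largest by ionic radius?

Ba^2+

All of these have 54 electrons (isoelectronic). With the same electron cloud, the ion with the most protons pulls it in tightest. Nuclear charges: Ce^4+ (Z=58), La^3+ (Z=57), Ba^2+ (Z=56), Cs^+ (Z=55), I^- (Z=53). Highest Z is smallest.
So the order is Ce^4+ < La^3+ < Ba^2+ < Cs^+ < I^-; the 3rd-largest ion is Ba^2+.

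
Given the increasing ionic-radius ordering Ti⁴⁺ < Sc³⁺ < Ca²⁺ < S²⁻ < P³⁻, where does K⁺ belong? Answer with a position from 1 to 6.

4

These species are isoelectronic with 18 electrons. The only difference is the number of protons: Ti⁴⁺ (Z=22), Sc³⁺ (Z=21), Ca²⁺ (Z=20), K⁺ (Z=19), S²⁻ (Z=16), P³⁻ (Z=15). The strongest nuclear pull (Ti⁴⁺) gives the smallest ion.
Merged order: Ti⁴⁺ < Sc³⁺ < Ca²⁺ < K⁺ < S²⁻ < P³⁻ — K⁺ is number 4.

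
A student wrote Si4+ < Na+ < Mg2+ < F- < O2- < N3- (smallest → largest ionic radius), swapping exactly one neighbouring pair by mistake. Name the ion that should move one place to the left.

Mg2+

Scanning neighbour by neighbour, only Na+/Mg2+ violates a trend: both have 10 electrons but Z(Mg)=12 > Z(Na)=11, so Mg2+ should be the smaller of the two. That makes Mg2+ the one sitting a position late relative to where it belongs.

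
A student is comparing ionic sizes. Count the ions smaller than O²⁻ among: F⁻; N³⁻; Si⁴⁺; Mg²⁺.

Isoelectronic series (10 e⁻ each). Size is set by nuclear charge: more protons means a smaller ion. Si⁴⁺ (Z=14), Mg²⁺ (Z=12), F⁻ (Z=9), O²⁻ (Z=8), N³⁻ (Z=7).
Ordering all of them (including O²⁻) by radius gives Si⁴⁺ < Mg²⁺ < F⁻ < O²⁻ < N³⁻. Count: 3.

3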